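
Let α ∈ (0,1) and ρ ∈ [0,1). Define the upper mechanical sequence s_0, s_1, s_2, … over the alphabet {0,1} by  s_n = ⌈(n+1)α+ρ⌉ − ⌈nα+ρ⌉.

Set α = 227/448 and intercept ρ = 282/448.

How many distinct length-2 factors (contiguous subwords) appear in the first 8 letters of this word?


t_n = ⌈(n·227+282)/448⌉ for n = 0 … 8:
  n=0…8: ⌈282/448⌉=1 ⌈509/448⌉=2 ⌈736/448⌉=2 ⌈963/448⌉=3 ⌈1190/448⌉=3 ⌈1417/448⌉=4 ⌈1644/448⌉=4 ⌈1871/448⌉=5 ⌈2098/448⌉=5
s_n = t_(n+1) − t_n for n = 0 … 7 gives
prefix = 10101010
slide a length-2 window over [0..1] … [6..7] (7 windows); first occurrence of each distinct factor:
  [  0..  1] 10
  [  1..  2] 01
  (the other 5 windows repeat one of these)
distinct factors: {01, 10}
count = 2  (Sturmian bound for length 2 is 3)

2


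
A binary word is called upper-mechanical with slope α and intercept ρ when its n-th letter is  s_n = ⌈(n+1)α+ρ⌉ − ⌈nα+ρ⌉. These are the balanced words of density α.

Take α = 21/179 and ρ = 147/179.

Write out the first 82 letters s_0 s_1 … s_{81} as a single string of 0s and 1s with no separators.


n=0: ⌈(1·21+147)/179⌉ − ⌈(0·21+147)/179⌉ = ⌈168/179⌉ − ⌈147/179⌉ = 1 − 1 = 0
n=1: ⌈(2·21+147)/179⌉ − ⌈(1·21+147)/179⌉ = ⌈189/179⌉ − ⌈168/179⌉ = 2 − 1 = 1
n=2: ⌈(3·21+147)/179⌉ − ⌈(2·21+147)/179⌉ = ⌈210/179⌉ − ⌈189/179⌉ = 2 − 2 = 0
n=3: ⌈(4·21+147)/179⌉ − ⌈(3·21+147)/179⌉ = ⌈231/179⌉ − ⌈210/179⌉ = 2 − 2 = 0
n=4: ⌈(5·21+147)/179⌉ − ⌈(4·21+147)/179⌉ = ⌈252/179⌉ − ⌈231/179⌉ = 2 − 2 = 0
n=5: ⌈(6·21+147)/179⌉ − ⌈(5·21+147)/179⌉ = ⌈273/179⌉ − ⌈252/179⌉ = 2 − 2 = 0
n=6: ⌈(7·21+147)/179⌉ − ⌈(6·21+147)/179⌉ = ⌈294/179⌉ − ⌈273/179⌉ = 2 − 2 = 0
n=7: ⌈(8·21+147)/179⌉ − ⌈(7·21+147)/179⌉ = ⌈315/179⌉ − ⌈294/179⌉ = 2 − 2 = 0
n=8: ⌈(9·21+147)/179⌉ − ⌈(8·21+147)/179⌉ = ⌈336/179⌉ − ⌈315/179⌉ = 2 − 2 = 0
n=9: ⌈(10·21+147)/179⌉ − ⌈(9·21+147)/179⌉ = ⌈357/179⌉ − ⌈336/179⌉ = 2 − 2 = 0
n=10: ⌈(11·21+147)/179⌉ − ⌈(10·21+147)/179⌉ = ⌈378/179⌉ − ⌈357/179⌉ = 3 − 2 = 1
n=11: ⌈(12·21+147)/179⌉ − ⌈(11·21+147)/179⌉ = ⌈399/179⌉ − ⌈378/179⌉ = 3 − 3 = 0
n=12: ⌈(13·21+147)/179⌉ − ⌈(12·21+147)/179⌉ = ⌈420/179⌉ − ⌈399/179⌉ = 3 − 3 = 0
n=13: ⌈(14·21+147)/179⌉ − ⌈(13·21+147)/179⌉ = ⌈441/179⌉ − ⌈420/179⌉ = 3 − 3 = 0
n=14: ⌈(15·21+147)/179⌉ − ⌈(14·21+147)/179⌉ = ⌈462/179⌉ − ⌈441/179⌉ = 3 − 3 = 0
n=15: ⌈(16·21+147)/179⌉ − ⌈(15·21+147)/179⌉ = ⌈483/179⌉ − ⌈462/179⌉ = 3 − 3 = 0
n=16: ⌈(17·21+147)/179⌉ − ⌈(16·21+147)/179⌉ = ⌈504/179⌉ − ⌈483/179⌉ = 3 − 3 = 0
n=17: ⌈(18·21+147)/179⌉ − ⌈(17·21+147)/179⌉ = ⌈525/179⌉ − ⌈504/179⌉ = 3 − 3 = 0
n=18: ⌈(19·21+147)/179⌉ − ⌈(18·21+147)/179⌉ = ⌈546/179⌉ − ⌈525/179⌉ = 4 − 3 = 1
n=19: ⌈(20·21+147)/179⌉ − ⌈(19·21+147)/179⌉ = ⌈567/179⌉ − ⌈546/179⌉ = 4 − 4 = 0
n=20: ⌈(21·21+147)/179⌉ − ⌈(20·21+147)/179⌉ = ⌈588/179⌉ − ⌈567/179⌉ = 4 − 4 = 0
n=21: ⌈(22·21+147)/179⌉ − ⌈(21·21+147)/179⌉ = ⌈609/179⌉ − ⌈588/179⌉ = 4 − 4 = 0
n=22: ⌈(23·21+147)/179⌉ − ⌈(22·21+147)/179⌉ = ⌈630/179⌉ − ⌈609/179⌉ = 4 − 4 = 0
n=23: ⌈(24·21+147)/179⌉ − ⌈(23·21+147)/179⌉ = ⌈651/179⌉ − ⌈630/179⌉ = 4 − 4 = 0
n=24: ⌈(25·21+147)/179⌉ − ⌈(24·21+147)/179⌉ = ⌈672/179⌉ − ⌈651/179⌉ = 4 − 4 = 0
n=25: ⌈(26·21+147)/179⌉ − ⌈(25·21+147)/179⌉ = ⌈693/179⌉ − ⌈672/179⌉ = 4 − 4 = 0
n=26: ⌈(27·21+147)/179⌉ − ⌈(26·21+147)/179⌉ = ⌈714/179⌉ − ⌈693/179⌉ = 4 − 4 = 0
n=27: ⌈(28·21+147)/179⌉ − ⌈(27·21+147)/179⌉ = ⌈735/179⌉ − ⌈714/179⌉ = 5 − 4 = 1
n=28: ⌈(29·21+147)/179⌉ − ⌈(28·21+147)/179⌉ = ⌈756/179⌉ − ⌈735/179⌉ = 5 − 5 = 0
n=29: ⌈(30·21+147)/179⌉ − ⌈(29·21+147)/179⌉ = ⌈777/179⌉ − ⌈756/179⌉ = 5 − 5 = 0
n=30: ⌈(31·21+147)/179⌉ − ⌈(30·21+147)/179⌉ = ⌈798/179⌉ − ⌈777/179⌉ = 5 − 5 = 0
n=31: ⌈(32·21+147)/179⌉ − ⌈(31·21+147)/179⌉ = ⌈819/179⌉ − ⌈798/179⌉ = 5 − 5 = 0
n=32: ⌈(33·21+147)/179⌉ − ⌈(32·21+147)/179⌉ = ⌈840/179⌉ − ⌈819/179⌉ = 5 − 5 = 0
n=33: ⌈(34·21+147)/179⌉ − ⌈(33·21+147)/179⌉ = ⌈861/179⌉ − ⌈840/179⌉ = 5 − 5 = 0
n=34: ⌈(35·21+147)/179⌉ − ⌈(34·21+147)/179⌉ = ⌈882/179⌉ − ⌈861/179⌉ = 5 − 5 = 0
n=35: ⌈(36·21+147)/179⌉ − ⌈(35·21+147)/179⌉ = ⌈903/179⌉ − ⌈882/179⌉ = 6 − 5 = 1
n=36: ⌈(37·21+147)/179⌉ − ⌈(36·21+147)/179⌉ = ⌈924/179⌉ − ⌈903/179⌉ = 6 − 6 = 0
n=37: ⌈(38·21+147)/179⌉ − ⌈(37·21+147)/179⌉ = ⌈945/179⌉ − ⌈924/179⌉ = 6 − 6 = 0
n=38: ⌈(39·21+147)/179⌉ − ⌈(38·21+147)/179⌉ = ⌈966/179⌉ − ⌈945/179⌉ = 6 − 6 = 0
n=39: ⌈(40·21+147)/179⌉ − ⌈(39·21+147)/179⌉ = ⌈987/179⌉ − ⌈966/179⌉ = 6 − 6 = 0
n=40: ⌈(41·21+147)/179⌉ − ⌈(40·21+147)/179⌉ = ⌈1008/179⌉ − ⌈987/179⌉ = 6 − 6 = 0
n=41: ⌈(42·21+147)/179⌉ − ⌈(41·21+147)/179⌉ = ⌈1029/179⌉ − ⌈1008/179⌉ = 6 − 6 = 0
n=42: ⌈(43·21+147)/179⌉ − ⌈(42·21+147)/179⌉ = ⌈1050/179⌉ − ⌈1029/179⌉ = 6 − 6 = 0
n=43: ⌈(44·21+147)/179⌉ − ⌈(43·21+147)/179⌉ = ⌈1071/179⌉ − ⌈1050/179⌉ = 6 − 6 = 0
n=44: ⌈(45·21+147)/179⌉ − ⌈(44·21+147)/179⌉ = ⌈1092/179⌉ − ⌈1071/179⌉ = 7 − 6 = 1
n=45: ⌈(46·21+147)/179⌉ − ⌈(45·21+147)/179⌉ = ⌈1113/179⌉ − ⌈1092/179⌉ = 7 − 7 = 0
n=46: ⌈(47·21+147)/179⌉ − ⌈(46·21+147)/179⌉ = ⌈1134/179⌉ − ⌈1113/179⌉ = 7 − 7 = 0
n=47: ⌈(48·21+147)/179⌉ − ⌈(47·21+147)/179⌉ = ⌈1155/179⌉ − ⌈1134/179⌉ = 7 − 7 = 0
n=48: ⌈(49·21+147)/179⌉ − ⌈(48·21+147)/179⌉ = ⌈1176/179⌉ − ⌈1155/179⌉ = 7 − 7 = 0
n=49: ⌈(50·21+147)/179⌉ − ⌈(49·21+147)/179⌉ = ⌈1197/179⌉ − ⌈1176/179⌉ = 7 − 7 = 0
n=50: ⌈(51·21+147)/179⌉ − ⌈(50·21+147)/179⌉ = ⌈1218/179⌉ − ⌈1197/179⌉ = 7 − 7 = 0
n=51: ⌈(52·21+147)/179⌉ − ⌈(51·21+147)/179⌉ = ⌈1239/179⌉ − ⌈1218/179⌉ = 7 − 7 = 0
n=52: ⌈(53·21+147)/179⌉ − ⌈(52·21+147)/179⌉ = ⌈1260/179⌉ − ⌈1239/179⌉ = 8 − 7 = 1
n=53: ⌈(54·21+147)/179⌉ − ⌈(53·21+147)/179⌉ = ⌈1281/179⌉ − ⌈1260/179⌉ = 8 − 8 = 0
n=54: ⌈(55·21+147)/179⌉ − ⌈(54·21+147)/179⌉ = ⌈1302/179⌉ − ⌈1281/179⌉ = 8 − 8 = 0
n=55: ⌈(56·21+147)/179⌉ − ⌈(55·21+147)/179⌉ = ⌈1323/179⌉ − ⌈1302/179⌉ = 8 − 8 = 0
n=56: ⌈(57·21+147)/179⌉ − ⌈(56·21+147)/179⌉ = ⌈1344/179⌉ − ⌈1323/179⌉ = 8 − 8 = 0
n=57: ⌈(58·21+147)/179⌉ − ⌈(57·21+147)/179⌉ = ⌈1365/179⌉ − ⌈1344/179⌉ = 8 − 8 = 0
n=58: ⌈(59·21+147)/179⌉ − ⌈(58·21+147)/179⌉ = ⌈1386/179⌉ − ⌈1365/179⌉ = 8 − 8 = 0
n=59: ⌈(60·21+147)/179⌉ − ⌈(59·21+147)/179⌉ = ⌈1407/179⌉ − ⌈1386/179⌉ = 8 − 8 = 0
n=60: ⌈(61·21+147)/179⌉ − ⌈(60·21+147)/179⌉ = ⌈1428/179⌉ − ⌈1407/179⌉ = 8 − 8 = 0
n=61: ⌈(62·21+147)/179⌉ − ⌈(61·21+147)/179⌉ = ⌈1449/179⌉ − ⌈1428/179⌉ = 9 − 8 = 1
n=62: ⌈(63·21+147)/179⌉ − ⌈(62·21+147)/179⌉ = ⌈1470/179⌉ − ⌈1449/179⌉ = 9 − 9 = 0
n=63: ⌈(64·21+147)/179⌉ − ⌈(63·21+147)/179⌉ = ⌈1491/179⌉ − ⌈1470/179⌉ = 9 − 9 = 0
n=64: ⌈(65·21+147)/179⌉ − ⌈(64·21+147)/179⌉ = ⌈1512/179⌉ − ⌈1491/179⌉ = 9 − 9 = 0
n=65: ⌈(66·21+147)/179⌉ − ⌈(65·21+147)/179⌉ = ⌈1533/179⌉ − ⌈1512/179⌉ = 9 − 9 = 0
n=66: ⌈(67·21+147)/179⌉ − ⌈(66·21+147)/179⌉ = ⌈1554/179⌉ − ⌈1533/179⌉ = 9 − 9 = 0
n=67: ⌈(68·21+147)/179⌉ − ⌈(67·21+147)/179⌉ = ⌈1575/179⌉ − ⌈1554/179⌉ = 9 − 9 = 0
n=68: ⌈(69·21+147)/179⌉ − ⌈(68·21+147)/179⌉ = ⌈1596/179⌉ − ⌈1575/179⌉ = 9 − 9 = 0
n=69: ⌈(70·21+147)/179⌉ − ⌈(69·21+147)/179⌉ = ⌈1617/179⌉ − ⌈1596/179⌉ = 10 − 9 = 1
n=70: ⌈(71·21+147)/179⌉ − ⌈(70·21+147)/179⌉ = ⌈1638/179⌉ − ⌈1617/179⌉ = 10 − 10 = 0
n=71: ⌈(72·21+147)/179⌉ − ⌈(71·21+147)/179⌉ = ⌈1659/179⌉ − ⌈1638/179⌉ = 10 − 10 = 0
n=72: ⌈(73·21+147)/179⌉ − ⌈(72·21+147)/179⌉ = ⌈1680/179⌉ − ⌈1659/179⌉ = 10 − 10 = 0
n=73: ⌈(74·21+147)/179⌉ − ⌈(73·21+147)/179⌉ = ⌈1701/179⌉ − ⌈1680/179⌉ = 10 − 10 = 0
n=74: ⌈(75·21+147)/179⌉ − ⌈(74·21+147)/179⌉ = ⌈1722/179⌉ − ⌈1701/179⌉ = 10 − 10 = 0
n=75: ⌈(76·21+147)/179⌉ − ⌈(75·21+147)/179⌉ = ⌈1743/179⌉ − ⌈1722/179⌉ = 10 − 10 = 0
n=76: ⌈(77·21+147)/179⌉ − ⌈(76·21+147)/179⌉ = ⌈1764/179⌉ − ⌈1743/179⌉ = 10 − 10 = 0
n=77: ⌈(78·21+147)/179⌉ − ⌈(77·21+147)/179⌉ = ⌈1785/179⌉ − ⌈1764/179⌉ = 10 − 10 = 0
n=78: ⌈(79·21+147)/179⌉ − ⌈(78·21+147)/179⌉ = ⌈1806/179⌉ − ⌈1785/179⌉ = 11 − 10 = 1
n=79: ⌈(80·21+147)/179⌉ − ⌈(79·21+147)/179⌉ = ⌈1827/179⌉ − ⌈1806/179⌉ = 11 − 11 = 0
n=80: ⌈(81·21+147)/179⌉ − ⌈(80·21+147)/179⌉ = ⌈1848/179⌉ − ⌈1827/179⌉ = 11 − 11 = 0
n=81: ⌈(82·21+147)/179⌉ − ⌈(81·21+147)/179⌉ = ⌈1869/179⌉ − ⌈1848/179⌉ = 11 − 11 = 0

0100000000100000001000000001000000010000000010000000100000000100000001000000001000


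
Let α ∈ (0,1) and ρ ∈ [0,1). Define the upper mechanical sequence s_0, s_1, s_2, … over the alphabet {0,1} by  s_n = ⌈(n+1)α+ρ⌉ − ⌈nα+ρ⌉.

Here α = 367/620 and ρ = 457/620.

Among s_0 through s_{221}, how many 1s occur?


#1s = Σ_{n=0}^{221} s_n = Σ_{n=0}^{221} (⌈(n+1)α+ρ⌉ − ⌈nα+ρ⌉)
the sum telescopes: every ⌈nα+ρ⌉ with 0 < n < 222 appears once with + and once with −, leaving ⌈222α+ρ⌉ − ⌈0·α+ρ⌉
222α + ρ = (222·367 + 457) / 620 = 81931/620
ρ = 457/620
⌈81931/620⌉ = 133,  ⌈457/620⌉ = 1
#1s = 133 − 1 = 132

132


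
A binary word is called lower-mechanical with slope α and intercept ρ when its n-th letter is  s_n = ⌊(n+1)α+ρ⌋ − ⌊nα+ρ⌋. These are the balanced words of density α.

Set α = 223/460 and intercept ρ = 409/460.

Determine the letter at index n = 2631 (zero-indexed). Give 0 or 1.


0

(n+1)α + ρ = (2632·223 + 409) / 460 = 587345/460
nα + ρ     = (2631·223 + 409) / 460 = 587122/460
⌊587345/460⌋ = 1276,  ⌊587122/460⌋ = 1276
s_{2631} = 1276 − 1276 = 0


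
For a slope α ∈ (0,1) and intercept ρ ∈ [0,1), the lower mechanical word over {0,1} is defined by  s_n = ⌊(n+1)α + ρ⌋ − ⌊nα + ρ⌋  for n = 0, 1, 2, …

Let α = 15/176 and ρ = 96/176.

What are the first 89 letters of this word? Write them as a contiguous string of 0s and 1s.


00000100000000000100000000001000000000001000000000001000000000010000000000010000000000010

n=0: ⌊(1·15+96)/176⌋ − ⌊(0·15+96)/176⌋ = ⌊111/176⌋ − ⌊96/176⌋ = 0 − 0 = 0
n=1: ⌊(2·15+96)/176⌋ − ⌊(1·15+96)/176⌋ = ⌊126/176⌋ − ⌊111/176⌋ = 0 − 0 = 0
n=2: ⌊(3·15+96)/176⌋ − ⌊(2·15+96)/176⌋ = ⌊141/176⌋ − ⌊126/176⌋ = 0 − 0 = 0
n=3: ⌊(4·15+96)/176⌋ − ⌊(3·15+96)/176⌋ = ⌊156/176⌋ − ⌊141/176⌋ = 0 − 0 = 0
n=4: ⌊(5·15+96)/176⌋ − ⌊(4·15+96)/176⌋ = ⌊171/176⌋ − ⌊156/176⌋ = 0 − 0 = 0
n=5: ⌊(6·15+96)/176⌋ − ⌊(5·15+96)/176⌋ = ⌊186/176⌋ − ⌊171/176⌋ = 1 − 0 = 1
n=6: ⌊(7·15+96)/176⌋ − ⌊(6·15+96)/176⌋ = ⌊201/176⌋ − ⌊186/176⌋ = 1 − 1 = 0
n=7: ⌊(8·15+96)/176⌋ − ⌊(7·15+96)/176⌋ = ⌊216/176⌋ − ⌊201/176⌋ = 1 − 1 = 0
n=8: ⌊(9·15+96)/176⌋ − ⌊(8·15+96)/176⌋ = ⌊231/176⌋ − ⌊216/176⌋ = 1 − 1 = 0
n=9: ⌊(10·15+96)/176⌋ − ⌊(9·15+96)/176⌋ = ⌊246/176⌋ − ⌊231/176⌋ = 1 − 1 = 0
n=10: ⌊(11·15+96)/176⌋ − ⌊(10·15+96)/176⌋ = ⌊261/176⌋ − ⌊246/176⌋ = 1 − 1 = 0
n=11: ⌊(12·15+96)/176⌋ − ⌊(11·15+96)/176⌋ = ⌊276/176⌋ − ⌊261/176⌋ = 1 − 1 = 0
n=12: ⌊(13·15+96)/176⌋ − ⌊(12·15+96)/176⌋ = ⌊291/176⌋ − ⌊276/176⌋ = 1 − 1 = 0
n=13: ⌊(14·15+96)/176⌋ − ⌊(13·15+96)/176⌋ = ⌊306/176⌋ − ⌊291/176⌋ = 1 − 1 = 0
n=14: ⌊(15·15+96)/176⌋ − ⌊(14·15+96)/176⌋ = ⌊321/176⌋ − ⌊306/176⌋ = 1 − 1 = 0
n=15: ⌊(16·15+96)/176⌋ − ⌊(15·15+96)/176⌋ = ⌊336/176⌋ − ⌊321/176⌋ = 1 − 1 = 0
n=16: ⌊(17·15+96)/176⌋ − ⌊(16·15+96)/176⌋ = ⌊351/176⌋ − ⌊336/176⌋ = 1 − 1 = 0
n=17: ⌊(18·15+96)/176⌋ − ⌊(17·15+96)/176⌋ = ⌊366/176⌋ − ⌊351/176⌋ = 2 − 1 = 1
n=18: ⌊(19·15+96)/176⌋ − ⌊(18·15+96)/176⌋ = ⌊381/176⌋ − ⌊366/176⌋ = 2 − 2 = 0
n=19: ⌊(20·15+96)/176⌋ − ⌊(19·15+96)/176⌋ = ⌊396/176⌋ − ⌊381/176⌋ = 2 − 2 = 0
n=20: ⌊(21·15+96)/176⌋ − ⌊(20·15+96)/176⌋ = ⌊411/176⌋ − ⌊396/176⌋ = 2 − 2 = 0
n=21: ⌊(22·15+96)/176⌋ − ⌊(21·15+96)/176⌋ = ⌊426/176⌋ − ⌊411/176⌋ = 2 − 2 = 0
n=22: ⌊(23·15+96)/176⌋ − ⌊(22·15+96)/176⌋ = ⌊441/176⌋ − ⌊426/176⌋ = 2 − 2 = 0
n=23: ⌊(24·15+96)/176⌋ − ⌊(23·15+96)/176⌋ = ⌊456/176⌋ − ⌊441/176⌋ = 2 − 2 = 0
n=24: ⌊(25·15+96)/176⌋ − ⌊(24·15+96)/176⌋ = ⌊471/176⌋ − ⌊456/176⌋ = 2 − 2 = 0
n=25: ⌊(26·15+96)/176⌋ − ⌊(25·15+96)/176⌋ = ⌊486/176⌋ − ⌊471/176⌋ = 2 − 2 = 0
n=26: ⌊(27·15+96)/176⌋ − ⌊(26·15+96)/176⌋ = ⌊501/176⌋ − ⌊486/176⌋ = 2 − 2 = 0
n=27: ⌊(28·15+96)/176⌋ − ⌊(27·15+96)/176⌋ = ⌊516/176⌋ − ⌊501/176⌋ = 2 − 2 = 0
n=28: ⌊(29·15+96)/176⌋ − ⌊(28·15+96)/176⌋ = ⌊531/176⌋ − ⌊516/176⌋ = 3 − 2 = 1
n=29: ⌊(30·15+96)/176⌋ − ⌊(29·15+96)/176⌋ = ⌊546/176⌋ − ⌊531/176⌋ = 3 − 3 = 0
n=30: ⌊(31·15+96)/176⌋ − ⌊(30·15+96)/176⌋ = ⌊561/176⌋ − ⌊546/176⌋ = 3 − 3 = 0
n=31: ⌊(32·15+96)/176⌋ − ⌊(31·15+96)/176⌋ = ⌊576/176⌋ − ⌊561/176⌋ = 3 − 3 = 0
n=32: ⌊(33·15+96)/176⌋ − ⌊(32·15+96)/176⌋ = ⌊591/176⌋ − ⌊576/176⌋ = 3 − 3 = 0
n=33: ⌊(34·15+96)/176⌋ − ⌊(33·15+96)/176⌋ = ⌊606/176⌋ − ⌊591/176⌋ = 3 − 3 = 0
n=34: ⌊(35·15+96)/176⌋ − ⌊(34·15+96)/176⌋ = ⌊621/176⌋ − ⌊606/176⌋ = 3 − 3 = 0
n=35: ⌊(36·15+96)/176⌋ − ⌊(35·15+96)/176⌋ = ⌊636/176⌋ − ⌊621/176⌋ = 3 − 3 = 0
n=36: ⌊(37·15+96)/176⌋ − ⌊(36·15+96)/176⌋ = ⌊651/176⌋ − ⌊636/176⌋ = 3 − 3 = 0
n=37: ⌊(38·15+96)/176⌋ − ⌊(37·15+96)/176⌋ = ⌊666/176⌋ − ⌊651/176⌋ = 3 − 3 = 0
n=38: ⌊(39·15+96)/176⌋ − ⌊(38·15+96)/176⌋ = ⌊681/176⌋ − ⌊666/176⌋ = 3 − 3 = 0
n=39: ⌊(40·15+96)/176⌋ − ⌊(39·15+96)/176⌋ = ⌊696/176⌋ − ⌊681/176⌋ = 3 − 3 = 0
n=40: ⌊(41·15+96)/176⌋ − ⌊(40·15+96)/176⌋ = ⌊711/176⌋ − ⌊696/176⌋ = 4 − 3 = 1
n=41: ⌊(42·15+96)/176⌋ − ⌊(41·15+96)/176⌋ = ⌊726/176⌋ − ⌊711/176⌋ = 4 − 4 = 0
n=42: ⌊(43·15+96)/176⌋ − ⌊(42·15+96)/176⌋ = ⌊741/176⌋ − ⌊726/176⌋ = 4 − 4 = 0
n=43: ⌊(44·15+96)/176⌋ − ⌊(43·15+96)/176⌋ = ⌊756/176⌋ − ⌊741/176⌋ = 4 − 4 = 0
n=44: ⌊(45·15+96)/176⌋ − ⌊(44·15+96)/176⌋ = ⌊771/176⌋ − ⌊756/176⌋ = 4 − 4 = 0
n=45: ⌊(46·15+96)/176⌋ − ⌊(45·15+96)/176⌋ = ⌊786/176⌋ − ⌊771/176⌋ = 4 − 4 = 0
n=46: ⌊(47·15+96)/176⌋ − ⌊(46·15+96)/176⌋ = ⌊801/176⌋ − ⌊786/176⌋ = 4 − 4 = 0
n=47: ⌊(48·15+96)/176⌋ − ⌊(47·15+96)/176⌋ = ⌊816/176⌋ − ⌊801/176⌋ = 4 − 4 = 0
n=48: ⌊(49·15+96)/176⌋ − ⌊(48·15+96)/176⌋ = ⌊831/176⌋ − ⌊816/176⌋ = 4 − 4 = 0
n=49: ⌊(50·15+96)/176⌋ − ⌊(49·15+96)/176⌋ = ⌊846/176⌋ − ⌊831/176⌋ = 4 − 4 = 0
n=50: ⌊(51·15+96)/176⌋ − ⌊(50·15+96)/176⌋ = ⌊861/176⌋ − ⌊846/176⌋ = 4 − 4 = 0
n=51: ⌊(52·15+96)/176⌋ − ⌊(51·15+96)/176⌋ = ⌊876/176⌋ − ⌊861/176⌋ = 4 − 4 = 0
n=52: ⌊(53·15+96)/176⌋ − ⌊(52·15+96)/176⌋ = ⌊891/176⌋ − ⌊876/176⌋ = 5 − 4 = 1
n=53: ⌊(54·15+96)/176⌋ − ⌊(53·15+96)/176⌋ = ⌊906/176⌋ − ⌊891/176⌋ = 5 − 5 = 0
n=54: ⌊(55·15+96)/176⌋ − ⌊(54·15+96)/176⌋ = ⌊921/176⌋ − ⌊906/176⌋ = 5 − 5 = 0
n=55: ⌊(56·15+96)/176⌋ − ⌊(55·15+96)/176⌋ = ⌊936/176⌋ − ⌊921/176⌋ = 5 − 5 = 0
n=56: ⌊(57·15+96)/176⌋ − ⌊(56·15+96)/176⌋ = ⌊951/176⌋ − ⌊936/176⌋ = 5 − 5 = 0
n=57: ⌊(58·15+96)/176⌋ − ⌊(57·15+96)/176⌋ = ⌊966/176⌋ − ⌊951/176⌋ = 5 − 5 = 0
n=58: ⌊(59·15+96)/176⌋ − ⌊(58·15+96)/176⌋ = ⌊981/176⌋ − ⌊966/176⌋ = 5 − 5 = 0
n=59: ⌊(60·15+96)/176⌋ − ⌊(59·15+96)/176⌋ = ⌊996/176⌋ − ⌊981/176⌋ = 5 − 5 = 0
n=60: ⌊(61·15+96)/176⌋ − ⌊(60·15+96)/176⌋ = ⌊1011/176⌋ − ⌊996/176⌋ = 5 − 5 = 0
n=61: ⌊(62·15+96)/176⌋ − ⌊(61·15+96)/176⌋ = ⌊1026/176⌋ − ⌊1011/176⌋ = 5 − 5 = 0
n=62: ⌊(63·15+96)/176⌋ − ⌊(62·15+96)/176⌋ = ⌊1041/176⌋ − ⌊1026/176⌋ = 5 − 5 = 0
n=63: ⌊(64·15+96)/176⌋ − ⌊(63·15+96)/176⌋ = ⌊1056/176⌋ − ⌊1041/176⌋ = 6 − 5 = 1
n=64: ⌊(65·15+96)/176⌋ − ⌊(64·15+96)/176⌋ = ⌊1071/176⌋ − ⌊1056/176⌋ = 6 − 6 = 0
n=65: ⌊(66·15+96)/176⌋ − ⌊(65·15+96)/176⌋ = ⌊1086/176⌋ − ⌊1071/176⌋ = 6 − 6 = 0
n=66: ⌊(67·15+96)/176⌋ − ⌊(66·15+96)/176⌋ = ⌊1101/176⌋ − ⌊1086/176⌋ = 6 − 6 = 0
n=67: ⌊(68·15+96)/176⌋ − ⌊(67·15+96)/176⌋ = ⌊1116/176⌋ − ⌊1101/176⌋ = 6 − 6 = 0
n=68: ⌊(69·15+96)/176⌋ − ⌊(68·15+96)/176⌋ = ⌊1131/176⌋ − ⌊1116/176⌋ = 6 − 6 = 0
n=69: ⌊(70·15+96)/176⌋ − ⌊(69·15+96)/176⌋ = ⌊1146/176⌋ − ⌊1131/176⌋ = 6 − 6 = 0
n=70: ⌊(71·15+96)/176⌋ − ⌊(70·15+96)/176⌋ = ⌊1161/176⌋ − ⌊1146/176⌋ = 6 − 6 = 0
n=71: ⌊(72·15+96)/176⌋ − ⌊(71·15+96)/176⌋ = ⌊1176/176⌋ − ⌊1161/176⌋ = 6 − 6 = 0
n=72: ⌊(73·15+96)/176⌋ − ⌊(72·15+96)/176⌋ = ⌊1191/176⌋ − ⌊1176/176⌋ = 6 − 6 = 0
n=73: ⌊(74·15+96)/176⌋ − ⌊(73·15+96)/176⌋ = ⌊1206/176⌋ − ⌊1191/176⌋ = 6 − 6 = 0
n=74: ⌊(75·15+96)/176⌋ − ⌊(74·15+96)/176⌋ = ⌊1221/176⌋ − ⌊1206/176⌋ = 6 − 6 = 0
n=75: ⌊(76·15+96)/176⌋ − ⌊(75·15+96)/176⌋ = ⌊1236/176⌋ − ⌊1221/176⌋ = 7 − 6 = 1
n=76: ⌊(77·15+96)/176⌋ − ⌊(76·15+96)/176⌋ = ⌊1251/176⌋ − ⌊1236/176⌋ = 7 − 7 = 0
n=77: ⌊(78·15+96)/176⌋ − ⌊(77·15+96)/176⌋ = ⌊1266/176⌋ − ⌊1251/176⌋ = 7 − 7 = 0
n=78: ⌊(79·15+96)/176⌋ − ⌊(78·15+96)/176⌋ = ⌊1281/176⌋ − ⌊1266/176⌋ = 7 − 7 = 0
n=79: ⌊(80·15+96)/176⌋ − ⌊(79·15+96)/176⌋ = ⌊1296/176⌋ − ⌊1281/176⌋ = 7 − 7 = 0
n=80: ⌊(81·15+96)/176⌋ − ⌊(80·15+96)/176⌋ = ⌊1311/176⌋ − ⌊1296/176⌋ = 7 − 7 = 0
n=81: ⌊(82·15+96)/176⌋ − ⌊(81·15+96)/176⌋ = ⌊1326/176⌋ − ⌊1311/176⌋ = 7 − 7 = 0
n=82: ⌊(83·15+96)/176⌋ − ⌊(82·15+96)/176⌋ = ⌊1341/176⌋ − ⌊1326/176⌋ = 7 − 7 = 0
n=83: ⌊(84·15+96)/176⌋ − ⌊(83·15+96)/176⌋ = ⌊1356/176⌋ − ⌊1341/176⌋ = 7 − 7 = 0
n=84: ⌊(85·15+96)/176⌋ − ⌊(84·15+96)/176⌋ = ⌊1371/176⌋ − ⌊1356/176⌋ = 7 − 7 = 0
n=85: ⌊(86·15+96)/176⌋ − ⌊(85·15+96)/176⌋ = ⌊1386/176⌋ − ⌊1371/176⌋ = 7 − 7 = 0
n=86: ⌊(87·15+96)/176⌋ − ⌊(86·15+96)/176⌋ = ⌊1401/176⌋ − ⌊1386/176⌋ = 7 − 7 = 0
n=87: ⌊(88·15+96)/176⌋ − ⌊(87·15+96)/176⌋ = ⌊1416/176⌋ − ⌊1401/176⌋ = 8 − 7 = 1
n=88: ⌊(89·15+96)/176⌋ − ⌊(88·15+96)/176⌋ = ⌊1431/176⌋ − ⌊1416/176⌋ = 8 − 8 = 0


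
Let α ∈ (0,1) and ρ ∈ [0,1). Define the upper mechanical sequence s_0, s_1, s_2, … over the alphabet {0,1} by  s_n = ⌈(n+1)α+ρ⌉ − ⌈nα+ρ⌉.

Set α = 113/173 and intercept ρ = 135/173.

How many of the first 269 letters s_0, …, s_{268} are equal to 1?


176

#1s = Σ_{n=0}^{268} s_n = Σ_{n=0}^{268} (⌈(n+1)α+ρ⌉ − ⌈nα+ρ⌉)
the sum telescopes: every ⌈nα+ρ⌉ with 0 < n < 269 appears once with + and once with −, leaving ⌈269α+ρ⌉ − ⌈0·α+ρ⌉
269α + ρ = (269·113 + 135) / 173 = 30532/173
ρ = 135/173
⌈30532/173⌉ = 177,  ⌈135/173⌉ = 1
#1s = 177 − 1 = 176


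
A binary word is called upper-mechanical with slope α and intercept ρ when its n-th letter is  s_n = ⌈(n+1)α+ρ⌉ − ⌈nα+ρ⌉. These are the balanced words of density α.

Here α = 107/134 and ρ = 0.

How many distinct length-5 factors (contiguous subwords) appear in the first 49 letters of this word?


t_n = ⌈(n·107)/134⌉ for n = 0 … 49:
  n=0…9: ⌈0/134⌉=0 ⌈107/134⌉=1 ⌈214/134⌉=2 ⌈321/134⌉=3 ⌈428/134⌉=4 ⌈535/134⌉=4 ⌈642/134⌉=5 ⌈749/134⌉=6 ⌈856/134⌉=7 ⌈963/134⌉=8
  n=10…19: ⌈1070/134⌉=8 ⌈1177/134⌉=9 ⌈1284/134⌉=10 ⌈1391/134⌉=11 ⌈1498/134⌉=12 ⌈1605/134⌉=12 ⌈1712/134⌉=13 ⌈1819/134⌉=14 ⌈1926/134⌉=15 ⌈2033/134⌉=16
  n=20…29: ⌈2140/134⌉=16 ⌈2247/134⌉=17 ⌈2354/134⌉=18 ⌈2461/134⌉=19 ⌈2568/134⌉=20 ⌈2675/134⌉=20 ⌈2782/134⌉=21 ⌈2889/134⌉=22 ⌈2996/134⌉=23 ⌈3103/134⌉=24
  n=30…39: ⌈3210/134⌉=24 ⌈3317/134⌉=25 ⌈3424/134⌉=26 ⌈3531/134⌉=27 ⌈3638/134⌉=28 ⌈3745/134⌉=28 ⌈3852/134⌉=29 ⌈3959/134⌉=30 ⌈4066/134⌉=31 ⌈4173/134⌉=32
  n=40…49: ⌈4280/134⌉=32 ⌈4387/134⌉=33 ⌈4494/134⌉=34 ⌈4601/134⌉=35 ⌈4708/134⌉=36 ⌈4815/134⌉=36 ⌈4922/134⌉=37 ⌈5029/134⌉=38 ⌈5136/134⌉=39 ⌈5243/134⌉=40
s_n = t_(n+1) − t_n for n = 0 … 48 gives
prefix = 1111011110111101111011110111101111011110111101111
slide a length-5 window over [0..4] … [44..48] (45 windows); first occurrence of each distinct factor:
  [  0..  4] 11110
  [  1..  5] 11101
  [  2..  6] 11011
  [  3..  7] 10111
  [  4..  8] 01111
  (the other 40 windows repeat one of these)
distinct factors: {01111, 10111, 11011, 11101, 11110}
count = 5  (Sturmian bound for length 5 is 6)

5


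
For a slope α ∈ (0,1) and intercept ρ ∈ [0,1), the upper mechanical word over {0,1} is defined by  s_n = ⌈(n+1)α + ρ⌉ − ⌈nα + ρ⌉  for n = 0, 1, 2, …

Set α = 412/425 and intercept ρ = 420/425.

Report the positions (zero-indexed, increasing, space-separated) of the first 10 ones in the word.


n=0: ⌈832/425⌉−⌈420/425⌉ = 2−1 = 1  ← one
n=1: ⌈1244/425⌉−⌈832/425⌉ = 3−2 = 1  ← one
n=2: ⌈1656/425⌉−⌈1244/425⌉ = 4−3 = 1  ← one
n=3: ⌈2068/425⌉−⌈1656/425⌉ = 5−4 = 1  ← one
n=4: ⌈2480/425⌉−⌈2068/425⌉ = 6−5 = 1  ← one
n=5: ⌈2892/425⌉−⌈2480/425⌉ = 7−6 = 1  ← one
n=6: ⌈3304/425⌉−⌈2892/425⌉ = 8−7 = 1  ← one
n=7: ⌈3716/425⌉−⌈3304/425⌉ = 9−8 = 1  ← one
n=8: ⌈4128/425⌉−⌈3716/425⌉ = 10−9 = 1  ← one
n=9: ⌈4540/425⌉−⌈4128/425⌉ = 11−10 = 1  ← one
positions of the first 10 ones: 0 1 2 3 4 5 6 7 8 9

0 1 2 3 4 5 6 7 8 9


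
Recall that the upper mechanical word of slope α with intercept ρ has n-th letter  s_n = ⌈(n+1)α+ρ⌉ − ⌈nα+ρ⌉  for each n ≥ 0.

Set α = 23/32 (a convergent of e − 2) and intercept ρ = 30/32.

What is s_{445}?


(n+1)α + ρ = (446·23 + 30) / 32 = 10288/32
nα + ρ     = (445·23 + 30) / 32 = 10265/32
⌈10288/32⌉ = 322,  ⌈10265/32⌉ = 321
s_{445} = 322 − 321 = 1

1


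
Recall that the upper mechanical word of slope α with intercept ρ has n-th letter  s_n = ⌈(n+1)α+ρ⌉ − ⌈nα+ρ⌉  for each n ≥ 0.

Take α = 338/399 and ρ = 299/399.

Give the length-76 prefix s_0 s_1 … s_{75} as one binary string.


n=0: ⌈(1·338+299)/399⌉ − ⌈(0·338+299)/399⌉ = ⌈637/399⌉ − ⌈299/399⌉ = 2 − 1 = 1
n=1: ⌈(2·338+299)/399⌉ − ⌈(1·338+299)/399⌉ = ⌈975/399⌉ − ⌈637/399⌉ = 3 − 2 = 1
n=2: ⌈(3·338+299)/399⌉ − ⌈(2·338+299)/399⌉ = ⌈1313/399⌉ − ⌈975/399⌉ = 4 − 3 = 1
n=3: ⌈(4·338+299)/399⌉ − ⌈(3·338+299)/399⌉ = ⌈1651/399⌉ − ⌈1313/399⌉ = 5 − 4 = 1
n=4: ⌈(5·338+299)/399⌉ − ⌈(4·338+299)/399⌉ = ⌈1989/399⌉ − ⌈1651/399⌉ = 5 − 5 = 0
n=5: ⌈(6·338+299)/399⌉ − ⌈(5·338+299)/399⌉ = ⌈2327/399⌉ − ⌈1989/399⌉ = 6 − 5 = 1
n=6: ⌈(7·338+299)/399⌉ − ⌈(6·338+299)/399⌉ = ⌈2665/399⌉ − ⌈2327/399⌉ = 7 − 6 = 1
n=7: ⌈(8·338+299)/399⌉ − ⌈(7·338+299)/399⌉ = ⌈3003/399⌉ − ⌈2665/399⌉ = 8 − 7 = 1
n=8: ⌈(9·338+299)/399⌉ − ⌈(8·338+299)/399⌉ = ⌈3341/399⌉ − ⌈3003/399⌉ = 9 − 8 = 1
n=9: ⌈(10·338+299)/399⌉ − ⌈(9·338+299)/399⌉ = ⌈3679/399⌉ − ⌈3341/399⌉ = 10 − 9 = 1
n=10: ⌈(11·338+299)/399⌉ − ⌈(10·338+299)/399⌉ = ⌈4017/399⌉ − ⌈3679/399⌉ = 11 − 10 = 1
n=11: ⌈(12·338+299)/399⌉ − ⌈(11·338+299)/399⌉ = ⌈4355/399⌉ − ⌈4017/399⌉ = 11 − 11 = 0
n=12: ⌈(13·338+299)/399⌉ − ⌈(12·338+299)/399⌉ = ⌈4693/399⌉ − ⌈4355/399⌉ = 12 − 11 = 1
n=13: ⌈(14·338+299)/399⌉ − ⌈(13·338+299)/399⌉ = ⌈5031/399⌉ − ⌈4693/399⌉ = 13 − 12 = 1
n=14: ⌈(15·338+299)/399⌉ − ⌈(14·338+299)/399⌉ = ⌈5369/399⌉ − ⌈5031/399⌉ = 14 − 13 = 1
n=15: ⌈(16·338+299)/399⌉ − ⌈(15·338+299)/399⌉ = ⌈5707/399⌉ − ⌈5369/399⌉ = 15 − 14 = 1
n=16: ⌈(17·338+299)/399⌉ − ⌈(16·338+299)/399⌉ = ⌈6045/399⌉ − ⌈5707/399⌉ = 16 − 15 = 1
n=17: ⌈(18·338+299)/399⌉ − ⌈(17·338+299)/399⌉ = ⌈6383/399⌉ − ⌈6045/399⌉ = 16 − 16 = 0
n=18: ⌈(19·338+299)/399⌉ − ⌈(18·338+299)/399⌉ = ⌈6721/399⌉ − ⌈6383/399⌉ = 17 − 16 = 1
n=19: ⌈(20·338+299)/399⌉ − ⌈(19·338+299)/399⌉ = ⌈7059/399⌉ − ⌈6721/399⌉ = 18 − 17 = 1
n=20: ⌈(21·338+299)/399⌉ − ⌈(20·338+299)/399⌉ = ⌈7397/399⌉ − ⌈7059/399⌉ = 19 − 18 = 1
n=21: ⌈(22·338+299)/399⌉ − ⌈(21·338+299)/399⌉ = ⌈7735/399⌉ − ⌈7397/399⌉ = 20 − 19 = 1
n=22: ⌈(23·338+299)/399⌉ − ⌈(22·338+299)/399⌉ = ⌈8073/399⌉ − ⌈7735/399⌉ = 21 − 20 = 1
n=23: ⌈(24·338+299)/399⌉ − ⌈(23·338+299)/399⌉ = ⌈8411/399⌉ − ⌈8073/399⌉ = 22 − 21 = 1
n=24: ⌈(25·338+299)/399⌉ − ⌈(24·338+299)/399⌉ = ⌈8749/399⌉ − ⌈8411/399⌉ = 22 − 22 = 0
n=25: ⌈(26·338+299)/399⌉ − ⌈(25·338+299)/399⌉ = ⌈9087/399⌉ − ⌈8749/399⌉ = 23 − 22 = 1
n=26: ⌈(27·338+299)/399⌉ − ⌈(26·338+299)/399⌉ = ⌈9425/399⌉ − ⌈9087/399⌉ = 24 − 23 = 1
n=27: ⌈(28·338+299)/399⌉ − ⌈(27·338+299)/399⌉ = ⌈9763/399⌉ − ⌈9425/399⌉ = 25 − 24 = 1
n=28: ⌈(29·338+299)/399⌉ − ⌈(28·338+299)/399⌉ = ⌈10101/399⌉ − ⌈9763/399⌉ = 26 − 25 = 1
n=29: ⌈(30·338+299)/399⌉ − ⌈(29·338+299)/399⌉ = ⌈10439/399⌉ − ⌈10101/399⌉ = 27 − 26 = 1
n=30: ⌈(31·338+299)/399⌉ − ⌈(30·338+299)/399⌉ = ⌈10777/399⌉ − ⌈10439/399⌉ = 28 − 27 = 1
n=31: ⌈(32·338+299)/399⌉ − ⌈(31·338+299)/399⌉ = ⌈11115/399⌉ − ⌈10777/399⌉ = 28 − 28 = 0
n=32: ⌈(33·338+299)/399⌉ − ⌈(32·338+299)/399⌉ = ⌈11453/399⌉ − ⌈11115/399⌉ = 29 − 28 = 1
n=33: ⌈(34·338+299)/399⌉ − ⌈(33·338+299)/399⌉ = ⌈11791/399⌉ − ⌈11453/399⌉ = 30 − 29 = 1
n=34: ⌈(35·338+299)/399⌉ − ⌈(34·338+299)/399⌉ = ⌈12129/399⌉ − ⌈11791/399⌉ = 31 − 30 = 1
n=35: ⌈(36·338+299)/399⌉ − ⌈(35·338+299)/399⌉ = ⌈12467/399⌉ − ⌈12129/399⌉ = 32 − 31 = 1
n=36: ⌈(37·338+299)/399⌉ − ⌈(36·338+299)/399⌉ = ⌈12805/399⌉ − ⌈12467/399⌉ = 33 − 32 = 1
n=37: ⌈(38·338+299)/399⌉ − ⌈(37·338+299)/399⌉ = ⌈13143/399⌉ − ⌈12805/399⌉ = 33 − 33 = 0
n=38: ⌈(39·338+299)/399⌉ − ⌈(38·338+299)/399⌉ = ⌈13481/399⌉ − ⌈13143/399⌉ = 34 − 33 = 1
n=39: ⌈(40·338+299)/399⌉ − ⌈(39·338+299)/399⌉ = ⌈13819/399⌉ − ⌈13481/399⌉ = 35 − 34 = 1
n=40: ⌈(41·338+299)/399⌉ − ⌈(40·338+299)/399⌉ = ⌈14157/399⌉ − ⌈13819/399⌉ = 36 − 35 = 1
n=41: ⌈(42·338+299)/399⌉ − ⌈(41·338+299)/399⌉ = ⌈14495/399⌉ − ⌈14157/399⌉ = 37 − 36 = 1
n=42: ⌈(43·338+299)/399⌉ − ⌈(42·338+299)/399⌉ = ⌈14833/399⌉ − ⌈14495/399⌉ = 38 − 37 = 1
n=43: ⌈(44·338+299)/399⌉ − ⌈(43·338+299)/399⌉ = ⌈15171/399⌉ − ⌈14833/399⌉ = 39 − 38 = 1
n=44: ⌈(45·338+299)/399⌉ − ⌈(44·338+299)/399⌉ = ⌈15509/399⌉ − ⌈15171/399⌉ = 39 − 39 = 0
n=45: ⌈(46·338+299)/399⌉ − ⌈(45·338+299)/399⌉ = ⌈15847/399⌉ − ⌈15509/399⌉ = 40 − 39 = 1
n=46: ⌈(47·338+299)/399⌉ − ⌈(46·338+299)/399⌉ = ⌈16185/399⌉ − ⌈15847/399⌉ = 41 − 40 = 1
n=47: ⌈(48·338+299)/399⌉ − ⌈(47·338+299)/399⌉ = ⌈16523/399⌉ − ⌈16185/399⌉ = 42 − 41 = 1
n=48: ⌈(49·338+299)/399⌉ − ⌈(48·338+299)/399⌉ = ⌈16861/399⌉ − ⌈16523/399⌉ = 43 − 42 = 1
n=49: ⌈(50·338+299)/399⌉ − ⌈(49·338+299)/399⌉ = ⌈17199/399⌉ − ⌈16861/399⌉ = 44 − 43 = 1
n=50: ⌈(51·338+299)/399⌉ − ⌈(50·338+299)/399⌉ = ⌈17537/399⌉ − ⌈17199/399⌉ = 44 − 44 = 0
n=51: ⌈(52·338+299)/399⌉ − ⌈(51·338+299)/399⌉ = ⌈17875/399⌉ − ⌈17537/399⌉ = 45 − 44 = 1
n=52: ⌈(53·338+299)/399⌉ − ⌈(52·338+299)/399⌉ = ⌈18213/399⌉ − ⌈17875/399⌉ = 46 − 45 = 1
n=53: ⌈(54·338+299)/399⌉ − ⌈(53·338+299)/399⌉ = ⌈18551/399⌉ − ⌈18213/399⌉ = 47 − 46 = 1
n=54: ⌈(55·338+299)/399⌉ − ⌈(54·338+299)/399⌉ = ⌈18889/399⌉ − ⌈18551/399⌉ = 48 − 47 = 1
n=55: ⌈(56·338+299)/399⌉ − ⌈(55·338+299)/399⌉ = ⌈19227/399⌉ − ⌈18889/399⌉ = 49 − 48 = 1
n=56: ⌈(57·338+299)/399⌉ − ⌈(56·338+299)/399⌉ = ⌈19565/399⌉ − ⌈19227/399⌉ = 50 − 49 = 1
n=57: ⌈(58·338+299)/399⌉ − ⌈(57·338+299)/399⌉ = ⌈19903/399⌉ − ⌈19565/399⌉ = 50 − 50 = 0
n=58: ⌈(59·338+299)/399⌉ − ⌈(58·338+299)/399⌉ = ⌈20241/399⌉ − ⌈19903/399⌉ = 51 − 50 = 1
n=59: ⌈(60·338+299)/399⌉ − ⌈(59·338+299)/399⌉ = ⌈20579/399⌉ − ⌈20241/399⌉ = 52 − 51 = 1
n=60: ⌈(61·338+299)/399⌉ − ⌈(60·338+299)/399⌉ = ⌈20917/399⌉ − ⌈20579/399⌉ = 53 − 52 = 1
n=61: ⌈(62·338+299)/399⌉ − ⌈(61·338+299)/399⌉ = ⌈21255/399⌉ − ⌈20917/399⌉ = 54 − 53 = 1
n=62: ⌈(63·338+299)/399⌉ − ⌈(62·338+299)/399⌉ = ⌈21593/399⌉ − ⌈21255/399⌉ = 55 − 54 = 1
n=63: ⌈(64·338+299)/399⌉ − ⌈(63·338+299)/399⌉ = ⌈21931/399⌉ − ⌈21593/399⌉ = 55 − 55 = 0
n=64: ⌈(65·338+299)/399⌉ − ⌈(64·338+299)/399⌉ = ⌈22269/399⌉ − ⌈21931/399⌉ = 56 − 55 = 1
n=65: ⌈(66·338+299)/399⌉ − ⌈(65·338+299)/399⌉ = ⌈22607/399⌉ − ⌈22269/399⌉ = 57 − 56 = 1
n=66: ⌈(67·338+299)/399⌉ − ⌈(66·338+299)/399⌉ = ⌈22945/399⌉ − ⌈22607/399⌉ = 58 − 57 = 1
n=67: ⌈(68·338+299)/399⌉ − ⌈(67·338+299)/399⌉ = ⌈23283/399⌉ − ⌈22945/399⌉ = 59 − 58 = 1
n=68: ⌈(69·338+299)/399⌉ − ⌈(68·338+299)/399⌉ = ⌈23621/399⌉ − ⌈23283/399⌉ = 60 − 59 = 1
n=69: ⌈(70·338+299)/399⌉ − ⌈(69·338+299)/399⌉ = ⌈23959/399⌉ − ⌈23621/399⌉ = 61 − 60 = 1
n=70: ⌈(71·338+299)/399⌉ − ⌈(70·338+299)/399⌉ = ⌈24297/399⌉ − ⌈23959/399⌉ = 61 − 61 = 0
n=71: ⌈(72·338+299)/399⌉ − ⌈(71·338+299)/399⌉ = ⌈24635/399⌉ − ⌈24297/399⌉ = 62 − 61 = 1
n=72: ⌈(73·338+299)/399⌉ − ⌈(72·338+299)/399⌉ = ⌈24973/399⌉ − ⌈24635/399⌉ = 63 − 62 = 1
n=73: ⌈(74·338+299)/399⌉ − ⌈(73·338+299)/399⌉ = ⌈25311/399⌉ − ⌈24973/399⌉ = 64 − 63 = 1
n=74: ⌈(75·338+299)/399⌉ − ⌈(74·338+299)/399⌉ = ⌈25649/399⌉ − ⌈25311/399⌉ = 65 − 64 = 1
n=75: ⌈(76·338+299)/399⌉ − ⌈(75·338+299)/399⌉ = ⌈25987/399⌉ − ⌈25649/399⌉ = 66 − 65 = 1

1111011111101111101111110111111011111011111101111101111110111110111111011111


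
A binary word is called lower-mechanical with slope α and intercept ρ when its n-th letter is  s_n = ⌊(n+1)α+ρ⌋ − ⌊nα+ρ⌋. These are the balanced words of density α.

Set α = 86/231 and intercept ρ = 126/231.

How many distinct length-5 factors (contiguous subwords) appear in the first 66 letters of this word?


6

t_n = ⌊(n·86+126)/231⌋ for n = 0 … 66:
  n=0…9: ⌊126/231⌋=0 ⌊212/231⌋=0 ⌊298/231⌋=1 ⌊384/231⌋=1 ⌊470/231⌋=2 ⌊556/231⌋=2 ⌊642/231⌋=2 ⌊728/231⌋=3 ⌊814/231⌋=3 ⌊900/231⌋=3
  n=10…19: ⌊986/231⌋=4 ⌊1072/231⌋=4 ⌊1158/231⌋=5 ⌊1244/231⌋=5 ⌊1330/231⌋=5 ⌊1416/231⌋=6 ⌊1502/231⌋=6 ⌊1588/231⌋=6 ⌊1674/231⌋=7 ⌊1760/231⌋=7
  n=20…29: ⌊1846/231⌋=7 ⌊1932/231⌋=8 ⌊2018/231⌋=8 ⌊2104/231⌋=9 ⌊2190/231⌋=9 ⌊2276/231⌋=9 ⌊2362/231⌋=10 ⌊2448/231⌋=10 ⌊2534/231⌋=10 ⌊2620/231⌋=11
  n=30…39: ⌊2706/231⌋=11 ⌊2792/231⌋=12 ⌊2878/231⌋=12 ⌊2964/231⌋=12 ⌊3050/231⌋=13 ⌊3136/231⌋=13 ⌊3222/231⌋=13 ⌊3308/231⌋=14 ⌊3394/231⌋=14 ⌊3480/231⌋=15
  n=40…49: ⌊3566/231⌋=15 ⌊3652/231⌋=15 ⌊3738/231⌋=16 ⌊3824/231⌋=16 ⌊3910/231⌋=16 ⌊3996/231⌋=17 ⌊4082/231⌋=17 ⌊4168/231⌋=18 ⌊4254/231⌋=18 ⌊4340/231⌋=18
  n=50…59: ⌊4426/231⌋=19 ⌊4512/231⌋=19 ⌊4598/231⌋=19 ⌊4684/231⌋=20 ⌊4770/231⌋=20 ⌊4856/231⌋=21 ⌊4942/231⌋=21 ⌊5028/231⌋=21 ⌊5114/231⌋=22 ⌊5200/231⌋=22
  n=60…66: ⌊5286/231⌋=22 ⌊5372/231⌋=23 ⌊5458/231⌋=23 ⌊5544/231⌋=24 ⌊5630/231⌋=24 ⌊5716/231⌋=24 ⌊5802/231⌋=25
s_n = t_(n+1) − t_n for n = 0 … 65 gives
prefix = 010100100101001001001010010010100100101001001010010010100100101001
slide a length-5 window over [0..4] … [61..65] (62 windows); first occurrence of each distinct factor:
  [  0..  4] 01010
  [  1..  5] 10100
  [  2..  6] 01001
  [  3..  7] 10010
  [  4..  8] 00100
  [  7.. 11] 00101
  (the other 56 windows repeat one of these)
distinct factors: {00100, 00101, 01001, 01010, 10010, 10100}
count = 6  (Sturmian bound for length 5 is 6)


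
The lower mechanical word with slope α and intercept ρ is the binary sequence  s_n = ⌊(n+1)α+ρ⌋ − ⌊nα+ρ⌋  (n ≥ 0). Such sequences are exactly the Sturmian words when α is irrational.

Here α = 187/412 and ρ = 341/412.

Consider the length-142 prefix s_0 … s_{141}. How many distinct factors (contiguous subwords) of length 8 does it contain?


t_n = ⌊(n·187+341)/412⌋ for n = 0 … 142:
  n=0…9: ⌊341/412⌋=0 ⌊528/412⌋=1 ⌊715/412⌋=1 ⌊902/412⌋=2 ⌊1089/412⌋=2 ⌊1276/412⌋=3 ⌊1463/412⌋=3 ⌊1650/412⌋=4 ⌊1837/412⌋=4 ⌊2024/412⌋=4
  n=10…19: ⌊2211/412⌋=5 ⌊2398/412⌋=5 ⌊2585/412⌋=6 ⌊2772/412⌋=6 ⌊2959/412⌋=7 ⌊3146/412⌋=7 ⌊3333/412⌋=8 ⌊3520/412⌋=8 ⌊3707/412⌋=8 ⌊3894/412⌋=9
  n=20…29: ⌊4081/412⌋=9 ⌊4268/412⌋=10 ⌊4455/412⌋=10 ⌊4642/412⌋=11 ⌊4829/412⌋=11 ⌊5016/412⌋=12 ⌊5203/412⌋=12 ⌊5390/412⌋=13 ⌊5577/412⌋=13 ⌊5764/412⌋=13
  n=30…39: ⌊5951/412⌋=14 ⌊6138/412⌋=14 ⌊6325/412⌋=15 ⌊6512/412⌋=15 ⌊6699/412⌋=16 ⌊6886/412⌋=16 ⌊7073/412⌋=17 ⌊7260/412⌋=17 ⌊7447/412⌋=18 ⌊7634/412⌋=18
  n=40…49: ⌊7821/412⌋=18 ⌊8008/412⌋=19 ⌊8195/412⌋=19 ⌊8382/412⌋=20 ⌊8569/412⌋=20 ⌊8756/412⌋=21 ⌊8943/412⌋=21 ⌊9130/412⌋=22 ⌊9317/412⌋=22 ⌊9504/412⌋=23
  n=50…59: ⌊9691/412⌋=23 ⌊9878/412⌋=23 ⌊10065/412⌋=24 ⌊10252/412⌋=24 ⌊10439/412⌋=25 ⌊10626/412⌋=25 ⌊10813/412⌋=26 ⌊11000/412⌋=26 ⌊11187/412⌋=27 ⌊11374/412⌋=27
  n=60…69: ⌊11561/412⌋=28 ⌊11748/412⌋=28 ⌊11935/412⌋=28 ⌊12122/412⌋=29 ⌊12309/412⌋=29 ⌊12496/412⌋=30 ⌊12683/412⌋=30 ⌊12870/412⌋=31 ⌊13057/412⌋=31 ⌊13244/412⌋=32
  n=70…79: ⌊13431/412⌋=32 ⌊13618/412⌋=33 ⌊13805/412⌋=33 ⌊13992/412⌋=33 ⌊14179/412⌋=34 ⌊14366/412⌋=34 ⌊14553/412⌋=35 ⌊14740/412⌋=35 ⌊14927/412⌋=36 ⌊15114/412⌋=36
  n=80…89: ⌊15301/412⌋=37 ⌊15488/412⌋=37 ⌊15675/412⌋=38 ⌊15862/412⌋=38 ⌊16049/412⌋=38 ⌊16236/412⌋=39 ⌊16423/412⌋=39 ⌊16610/412⌋=40 ⌊16797/412⌋=40 ⌊16984/412⌋=41
  n=90…99: ⌊17171/412⌋=41 ⌊17358/412⌋=42 ⌊17545/412⌋=42 ⌊17732/412⌋=43 ⌊17919/412⌋=43 ⌊18106/412⌋=43 ⌊18293/412⌋=44 ⌊18480/412⌋=44 ⌊18667/412⌋=45 ⌊18854/412⌋=45
  n=100…109: ⌊19041/412⌋=46 ⌊19228/412⌋=46 ⌊19415/412⌋=47 ⌊19602/412⌋=47 ⌊19789/412⌋=48 ⌊19976/412⌋=48 ⌊20163/412⌋=48 ⌊20350/412⌋=49 ⌊20537/412⌋=49 ⌊20724/412⌋=50
  n=110…119: ⌊20911/412⌋=50 ⌊21098/412⌋=51 ⌊21285/412⌋=51 ⌊21472/412⌋=52 ⌊21659/412⌋=52 ⌊21846/412⌋=53 ⌊22033/412⌋=53 ⌊22220/412⌋=53 ⌊22407/412⌋=54 ⌊22594/412⌋=54
  n=120…129: ⌊22781/412⌋=55 ⌊22968/412⌋=55 ⌊23155/412⌋=56 ⌊23342/412⌋=56 ⌊23529/412⌋=57 ⌊23716/412⌋=57 ⌊23903/412⌋=58 ⌊24090/412⌋=58 ⌊24277/412⌋=58 ⌊24464/412⌋=59
  n=130…139: ⌊24651/412⌋=59 ⌊24838/412⌋=60 ⌊25025/412⌋=60 ⌊25212/412⌋=61 ⌊25399/412⌋=61 ⌊25586/412⌋=62 ⌊25773/412⌋=62 ⌊25960/412⌋=63 ⌊26147/412⌋=63 ⌊26334/412⌋=63
  n=140…142: ⌊26521/412⌋=64 ⌊26708/412⌋=64 ⌊26895/412⌋=65
s_n = t_(n+1) − t_n for n = 0 … 141 gives
prefix = 1010101001010101001010101010010101010100101010101001010101010010101010100101010101001010101010010101010100101010101001010101010010101010100101
slide a length-8 window over [0..7] … [134..141] (135 windows); first occurrence of each distinct factor:
  [  0..  7] 10101010
  [  1..  8] 01010100
  [  2..  9] 10101001
  [  3.. 10] 01010010
  [  4.. 11] 10100101
  [  5.. 12] 01001010
  [  6.. 13] 10010101
  [  7.. 14] 00101010
  [  8.. 15] 01010101
  (the other 126 windows repeat one of these)
distinct factors: {00101010, 01001010, 01010010, 01010100, 01010101, 10010101, 10100101, 10101001, 10101010}
count = 9  (Sturmian bound for length 8 is 9)

9


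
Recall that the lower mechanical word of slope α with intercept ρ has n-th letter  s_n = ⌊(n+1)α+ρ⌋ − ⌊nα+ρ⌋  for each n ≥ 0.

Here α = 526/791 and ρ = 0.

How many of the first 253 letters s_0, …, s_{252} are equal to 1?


#1s = Σ_{n=0}^{252} s_n = Σ_{n=0}^{252} (⌊(n+1)α+ρ⌋ − ⌊nα+ρ⌋)
the sum telescopes: every ⌊nα+ρ⌋ with 0 < n < 253 appears once with + and once with −, leaving ⌊253α+ρ⌋ − ⌊0·α+ρ⌋
253α + ρ = (253·526) / 791 = 133078/791
ρ = 0/791
⌊133078/791⌋ = 168,  ⌊0/791⌋ = 0
#1s = 168 − 0 = 168

168


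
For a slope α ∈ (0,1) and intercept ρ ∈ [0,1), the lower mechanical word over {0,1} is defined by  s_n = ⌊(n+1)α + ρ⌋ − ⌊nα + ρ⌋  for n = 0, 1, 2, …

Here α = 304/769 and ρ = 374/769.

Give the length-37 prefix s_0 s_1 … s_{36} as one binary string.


0101001010010100100101001010010100101

n=0: ⌊(1·304+374)/769⌋ − ⌊(0·304+374)/769⌋ = ⌊678/769⌋ − ⌊374/769⌋ = 0 − 0 = 0
n=1: ⌊(2·304+374)/769⌋ − ⌊(1·304+374)/769⌋ = ⌊982/769⌋ − ⌊678/769⌋ = 1 − 0 = 1
n=2: ⌊(3·304+374)/769⌋ − ⌊(2·304+374)/769⌋ = ⌊1286/769⌋ − ⌊982/769⌋ = 1 − 1 = 0
n=3: ⌊(4·304+374)/769⌋ − ⌊(3·304+374)/769⌋ = ⌊1590/769⌋ − ⌊1286/769⌋ = 2 − 1 = 1
n=4: ⌊(5·304+374)/769⌋ − ⌊(4·304+374)/769⌋ = ⌊1894/769⌋ − ⌊1590/769⌋ = 2 − 2 = 0
n=5: ⌊(6·304+374)/769⌋ − ⌊(5·304+374)/769⌋ = ⌊2198/769⌋ − ⌊1894/769⌋ = 2 − 2 = 0
n=6: ⌊(7·304+374)/769⌋ − ⌊(6·304+374)/769⌋ = ⌊2502/769⌋ − ⌊2198/769⌋ = 3 − 2 = 1
n=7: ⌊(8·304+374)/769⌋ − ⌊(7·304+374)/769⌋ = ⌊2806/769⌋ − ⌊2502/769⌋ = 3 − 3 = 0
n=8: ⌊(9·304+374)/769⌋ − ⌊(8·304+374)/769⌋ = ⌊3110/769⌋ − ⌊2806/769⌋ = 4 − 3 = 1
n=9: ⌊(10·304+374)/769⌋ − ⌊(9·304+374)/769⌋ = ⌊3414/769⌋ − ⌊3110/769⌋ = 4 − 4 = 0
n=10: ⌊(11·304+374)/769⌋ − ⌊(10·304+374)/769⌋ = ⌊3718/769⌋ − ⌊3414/769⌋ = 4 − 4 = 0
n=11: ⌊(12·304+374)/769⌋ − ⌊(11·304+374)/769⌋ = ⌊4022/769⌋ − ⌊3718/769⌋ = 5 − 4 = 1
n=12: ⌊(13·304+374)/769⌋ − ⌊(12·304+374)/769⌋ = ⌊4326/769⌋ − ⌊4022/769⌋ = 5 − 5 = 0
n=13: ⌊(14·304+374)/769⌋ − ⌊(13·304+374)/769⌋ = ⌊4630/769⌋ − ⌊4326/769⌋ = 6 − 5 = 1
n=14: ⌊(15·304+374)/769⌋ − ⌊(14·304+374)/769⌋ = ⌊4934/769⌋ − ⌊4630/769⌋ = 6 − 6 = 0
n=15: ⌊(16·304+374)/769⌋ − ⌊(15·304+374)/769⌋ = ⌊5238/769⌋ − ⌊4934/769⌋ = 6 − 6 = 0
n=16: ⌊(17·304+374)/769⌋ − ⌊(16·304+374)/769⌋ = ⌊5542/769⌋ − ⌊5238/769⌋ = 7 − 6 = 1
n=17: ⌊(18·304+374)/769⌋ − ⌊(17·304+374)/769⌋ = ⌊5846/769⌋ − ⌊5542/769⌋ = 7 − 7 = 0
n=18: ⌊(19·304+374)/769⌋ − ⌊(18·304+374)/769⌋ = ⌊6150/769⌋ − ⌊5846/769⌋ = 7 − 7 = 0
n=19: ⌊(20·304+374)/769⌋ − ⌊(19·304+374)/769⌋ = ⌊6454/769⌋ − ⌊6150/769⌋ = 8 − 7 = 1
n=20: ⌊(21·304+374)/769⌋ − ⌊(20·304+374)/769⌋ = ⌊6758/769⌋ − ⌊6454/769⌋ = 8 − 8 = 0
n=21: ⌊(22·304+374)/769⌋ − ⌊(21·304+374)/769⌋ = ⌊7062/769⌋ − ⌊6758/769⌋ = 9 − 8 = 1
n=22: ⌊(23·304+374)/769⌋ − ⌊(22·304+374)/769⌋ = ⌊7366/769⌋ − ⌊7062/769⌋ = 9 − 9 = 0
n=23: ⌊(24·304+374)/769⌋ − ⌊(23·304+374)/769⌋ = ⌊7670/769⌋ − ⌊7366/769⌋ = 9 − 9 = 0
n=24: ⌊(25·304+374)/769⌋ − ⌊(24·304+374)/769⌋ = ⌊7974/769⌋ − ⌊7670/769⌋ = 10 − 9 = 1
n=25: ⌊(26·304+374)/769⌋ − ⌊(25·304+374)/769⌋ = ⌊8278/769⌋ − ⌊7974/769⌋ = 10 − 10 = 0
n=26: ⌊(27·304+374)/769⌋ − ⌊(26·304+374)/769⌋ = ⌊8582/769⌋ − ⌊8278/769⌋ = 11 − 10 = 1
n=27: ⌊(28·304+374)/769⌋ − ⌊(27·304+374)/769⌋ = ⌊8886/769⌋ − ⌊8582/769⌋ = 11 − 11 = 0
n=28: ⌊(29·304+374)/769⌋ − ⌊(28·304+374)/769⌋ = ⌊9190/769⌋ − ⌊8886/769⌋ = 11 − 11 = 0
n=29: ⌊(30·304+374)/769⌋ − ⌊(29·304+374)/769⌋ = ⌊9494/769⌋ − ⌊9190/769⌋ = 12 − 11 = 1
n=30: ⌊(31·304+374)/769⌋ − ⌊(30·304+374)/769⌋ = ⌊9798/769⌋ − ⌊9494/769⌋ = 12 − 12 = 0
n=31: ⌊(32·304+374)/769⌋ − ⌊(31·304+374)/769⌋ = ⌊10102/769⌋ − ⌊9798/769⌋ = 13 − 12 = 1
n=32: ⌊(33·304+374)/769⌋ − ⌊(32·304+374)/769⌋ = ⌊10406/769⌋ − ⌊10102/769⌋ = 13 − 13 = 0
n=33: ⌊(34·304+374)/769⌋ − ⌊(33·304+374)/769⌋ = ⌊10710/769⌋ − ⌊10406/769⌋ = 13 − 13 = 0
n=34: ⌊(35·304+374)/769⌋ − ⌊(34·304+374)/769⌋ = ⌊11014/769⌋ − ⌊10710/769⌋ = 14 − 13 = 1
n=35: ⌊(36·304+374)/769⌋ − ⌊(35·304+374)/769⌋ = ⌊11318/769⌋ − ⌊11014/769⌋ = 14 − 14 = 0
n=36: ⌊(37·304+374)/769⌋ − ⌊(36·304+374)/769⌋ = ⌊11622/769⌋ − ⌊11318/769⌋ = 15 − 14 = 1
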